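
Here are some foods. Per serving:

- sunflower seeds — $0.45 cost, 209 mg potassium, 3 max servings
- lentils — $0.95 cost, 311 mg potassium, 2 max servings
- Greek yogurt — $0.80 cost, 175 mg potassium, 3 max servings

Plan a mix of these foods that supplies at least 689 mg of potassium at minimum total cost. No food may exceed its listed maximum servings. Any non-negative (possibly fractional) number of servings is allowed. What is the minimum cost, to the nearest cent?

Cost per mg of potassium: sunflower seeds $0.0022, lentils $0.0031, Greek yogurt $0.0046.
Take 3 servings of sunflower seeds: +627.0 mg potassium for $1.35 (total $1.35, still need 62.0 mg).
Take 0.1994 servings of lentils: +62.0 mg potassium for $0.19 (total $1.54, still need 0.0 mg).
Greedy by cheapest-per-mg is optimal for a single linear constraint, so the minimum cost is $1.54.

$1.54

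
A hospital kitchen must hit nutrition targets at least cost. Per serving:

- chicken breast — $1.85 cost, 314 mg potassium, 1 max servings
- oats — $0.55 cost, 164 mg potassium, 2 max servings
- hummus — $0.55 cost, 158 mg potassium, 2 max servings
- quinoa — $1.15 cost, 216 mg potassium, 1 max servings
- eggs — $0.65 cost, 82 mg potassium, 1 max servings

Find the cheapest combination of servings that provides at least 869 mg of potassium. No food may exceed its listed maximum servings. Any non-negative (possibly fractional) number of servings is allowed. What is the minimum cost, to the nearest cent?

$3.40

Cost per mg of potassium: oats $0.0034, hummus $0.0035, quinoa $0.0053, chicken breast $0.0059, eggs $0.0079.
Take 2 servings of oats: +328.0 mg potassium for $1.10 (total $1.10, still need 541.0 mg).
Take 2 servings of hummus: +316.0 mg potassium for $1.10 (total $2.20, still need 225.0 mg).
Take 1 serving of quinoa: +216.0 mg potassium for $1.15 (total $3.35, still need 9.0 mg).
Take 0.02866 servings of chicken breast: +9.0 mg potassium for $0.05 (total $3.40, still need 0.0 mg).
Greedy by cheapest-per-mg is optimal for a single linear constraint, so the minimum cost is $3.40.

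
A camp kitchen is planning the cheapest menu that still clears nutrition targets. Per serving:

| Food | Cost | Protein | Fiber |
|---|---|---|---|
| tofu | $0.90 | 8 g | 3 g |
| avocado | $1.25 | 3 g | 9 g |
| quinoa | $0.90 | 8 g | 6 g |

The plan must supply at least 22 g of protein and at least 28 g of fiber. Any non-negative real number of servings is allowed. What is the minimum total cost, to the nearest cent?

Compare the cost at each extreme point of the feasible region.
tofu only: max(22/8, 28/3) = 9.333 servings → $8.40.
avocado only: max(22/3, 28/9) = 7.333 servings → $9.17.
quinoa only: max(22/8, 28/6) = 4.667 servings → $4.20.
tofu + avocado with both tight: 1.81 servings and 2.508 servings → $4.76.
tofu + quinoa: the both-tight solution has a negative serving — not a feasible corner.
avocado + quinoa with both tight: 1.704 servings and 2.111 servings → $4.03.
Cheapest feasible corner: $4.03.

$4.03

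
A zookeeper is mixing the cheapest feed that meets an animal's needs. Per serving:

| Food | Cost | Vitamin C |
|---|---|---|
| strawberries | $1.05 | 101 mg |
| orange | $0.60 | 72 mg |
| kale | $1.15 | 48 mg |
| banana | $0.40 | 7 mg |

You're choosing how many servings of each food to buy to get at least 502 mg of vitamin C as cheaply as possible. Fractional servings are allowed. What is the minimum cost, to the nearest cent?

$4.18

Cost per mg of vitamin C: orange $0.0083, strawberries $0.0104, kale $0.0240, banana $0.0571.
With no serving limits, use only orange: 502 mg / 72 mg = 6.972 servings × $0.60 = $4.18.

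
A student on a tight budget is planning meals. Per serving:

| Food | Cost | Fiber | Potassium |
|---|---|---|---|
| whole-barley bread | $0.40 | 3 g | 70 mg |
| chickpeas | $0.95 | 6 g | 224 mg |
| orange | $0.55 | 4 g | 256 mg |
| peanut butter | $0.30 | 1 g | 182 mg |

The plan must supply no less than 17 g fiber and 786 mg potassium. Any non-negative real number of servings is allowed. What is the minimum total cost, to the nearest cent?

$2.31

Compare the cost at each extreme point of the feasible region.
whole-barley bread only: max(17/3, 786/70) = 11.23 servings → $4.49.
chickpeas only: max(17/6, 786/224) = 3.509 servings → $3.33.
orange only: max(17/4, 786/256) = 4.25 servings → $2.34.
peanut butter only: max(17/1, 786/182) = 17 servings → $5.10.
whole-barley bread + chickpeas with both targets exact would need a negative amount; discard.
whole-barley bread + orange with both tight: 2.475 servings and 2.393 servings → $2.31.
whole-barley bread + peanut butter with both tight: 4.849 servings and 2.454 servings → $2.68.
chickpeas + orange with both tight: 1.887 servings and 1.419 servings → $2.57.
chickpeas + peanut butter with both tight: 2.659 servings and 1.046 servings → $2.84.
orange + peanut butter with both targets exact would need a negative amount; discard.
Cheapest feasible corner: $2.31.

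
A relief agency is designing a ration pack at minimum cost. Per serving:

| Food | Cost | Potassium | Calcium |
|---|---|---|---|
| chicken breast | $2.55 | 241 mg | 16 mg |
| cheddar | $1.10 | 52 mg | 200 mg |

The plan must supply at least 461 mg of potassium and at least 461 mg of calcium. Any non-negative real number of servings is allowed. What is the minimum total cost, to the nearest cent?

$6.08

A basic optimal solution has at most two foods positive. Try each food alone and each pair with both targets met exactly.
chicken breast only: max(461/241, 461/16) = 28.81 servings → $73.47.
cheddar only: max(461/52, 461/200) = 8.865 servings → $9.75.
chicken breast + cheddar with both tight: 1.44 servings and 2.19 servings → $6.08.
Cheapest feasible corner: $6.08.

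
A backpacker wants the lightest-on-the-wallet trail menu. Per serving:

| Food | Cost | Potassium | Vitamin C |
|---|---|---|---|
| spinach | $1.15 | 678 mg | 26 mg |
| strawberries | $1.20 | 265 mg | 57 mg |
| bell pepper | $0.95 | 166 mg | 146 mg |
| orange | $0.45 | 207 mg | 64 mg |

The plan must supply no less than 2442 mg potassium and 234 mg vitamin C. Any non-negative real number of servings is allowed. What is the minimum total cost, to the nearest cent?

$4.39

An LP optimum is at a vertex; with two nutrient constraints at most two foods are used. Check each candidate.
spinach only: max(2442/678, 234/26) = 9 servings → $10.35.
strawberries only: max(2442/265, 234/57) = 9.215 servings → $11.06.
bell pepper only: max(2442/166, 234/146) = 14.71 servings → $13.98.
orange only: max(2442/207, 234/64) = 11.8 servings → $5.31.
spinach + strawberries with both tight: 2.431 servings and 2.997 servings → $6.39.
spinach + bell pepper with both tight: 3.356 servings and 1.005 servings → $4.81.
spinach + orange with both tight: 2.837 servings and 2.504 servings → $4.39.
strawberries + bell pepper with both targets exact would need a negative amount; discard.
strawberries + orange: intersection lies outside the first quadrant.
bell pepper + orange: intersection lies outside the first quadrant.
Cheapest feasible corner: $4.39.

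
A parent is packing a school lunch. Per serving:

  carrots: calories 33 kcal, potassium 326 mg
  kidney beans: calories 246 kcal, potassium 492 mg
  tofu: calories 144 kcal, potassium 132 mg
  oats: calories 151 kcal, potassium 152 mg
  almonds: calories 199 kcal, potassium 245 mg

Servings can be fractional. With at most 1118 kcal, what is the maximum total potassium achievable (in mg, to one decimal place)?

11044.5 mg

Potassium per kcal: carrots 9.879, kidney beans 2, almonds 1.231, oats 1.007, tofu 0.9167.
With no serving limits, spend the whole calories allowance on carrots: 1118 kcal / 33 kcal × 326 mg = 11044.5 mg.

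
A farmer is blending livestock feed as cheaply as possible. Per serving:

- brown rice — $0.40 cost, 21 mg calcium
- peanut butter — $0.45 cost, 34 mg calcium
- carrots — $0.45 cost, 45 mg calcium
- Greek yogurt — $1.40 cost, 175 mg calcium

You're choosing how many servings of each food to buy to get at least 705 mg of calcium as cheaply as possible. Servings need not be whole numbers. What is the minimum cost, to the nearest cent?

$5.64

Cost per mg of calcium: Greek yogurt $0.0080, carrots $0.0100, peanut butter $0.0132, brown rice $0.0190.
With no serving limits, use only Greek yogurt: 705 mg / 175 mg = 4.029 servings × $1.40 = $5.64.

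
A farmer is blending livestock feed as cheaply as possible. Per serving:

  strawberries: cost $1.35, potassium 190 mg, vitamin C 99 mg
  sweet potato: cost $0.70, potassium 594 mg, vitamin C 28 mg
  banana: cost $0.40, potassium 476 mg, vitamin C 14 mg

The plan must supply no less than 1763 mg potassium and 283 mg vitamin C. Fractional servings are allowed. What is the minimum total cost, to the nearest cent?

$4.43

A basic optimal solution has at most two foods positive. Try each food alone and each pair with both targets met exactly.
strawberries only: max(1763/190, 283/99) = 9.279 servings → $12.53.
sweet potato only: max(1763/594, 283/28) = 10.11 servings → $7.08.
banana only: max(1763/476, 283/14) = 20.21 servings → $8.09.
strawberries + sweet potato with both tight: 2.22 servings and 2.258 servings → $4.58.
strawberries + banana with both tight: 2.474 servings and 2.716 servings → $4.43.
sweet potato + banana with both targets exact would need a negative amount; discard.
So the least-cost plan costs $4.43.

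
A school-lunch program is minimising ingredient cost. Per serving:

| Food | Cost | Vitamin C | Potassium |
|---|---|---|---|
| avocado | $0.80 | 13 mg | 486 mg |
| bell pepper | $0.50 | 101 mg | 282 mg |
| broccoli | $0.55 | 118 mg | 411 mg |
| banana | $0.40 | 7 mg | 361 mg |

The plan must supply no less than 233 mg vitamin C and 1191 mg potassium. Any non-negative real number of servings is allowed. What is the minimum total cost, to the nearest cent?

$1.50

For a min-cost LP with two ≥-constraints, a basic feasible solution has at most two positive variables.
avocado only: max(233/13, 1191/486) = 17.92 servings → $14.34.
bell pepper only: max(233/101, 1191/282) = 4.223 servings → $2.11.
broccoli only: max(233/118, 1191/411) = 2.898 servings → $1.59.
banana only: max(233/7, 1191/361) = 33.29 servings → $13.31.
avocado + bell pepper with both tight: 1.202 servings and 2.152 servings → $2.04.
avocado + broccoli with both tight: 0.861 servings and 1.88 servings → $1.72.
avocado + banana: intersection lies outside the first quadrant.
bell pepper + broccoli: the both-tight solution has a negative serving — not a feasible corner.
bell pepper + banana with both tight: 2.197 servings and 1.583 servings → $1.73.
broccoli + banana with both tight: 1.908 servings and 1.127 servings → $1.50.
So the least-cost plan costs $1.50.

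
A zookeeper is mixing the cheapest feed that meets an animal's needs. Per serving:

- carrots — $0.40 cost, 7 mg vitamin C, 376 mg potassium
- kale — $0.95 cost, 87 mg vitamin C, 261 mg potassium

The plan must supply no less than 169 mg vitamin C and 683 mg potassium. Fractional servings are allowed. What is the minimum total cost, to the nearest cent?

$2.01

Check every corner: each single food scaled to meet both minima, and each pair solved so both constraints bind.
carrots only: max(169/7, 683/376) = 24.14 servings → $9.66.
kale only: max(169/87, 683/261) = 2.617 servings → $2.49.
carrots + kale with both tight: 0.4958 servings and 1.903 servings → $2.01.
The minimum over all feasible corners is $2.01.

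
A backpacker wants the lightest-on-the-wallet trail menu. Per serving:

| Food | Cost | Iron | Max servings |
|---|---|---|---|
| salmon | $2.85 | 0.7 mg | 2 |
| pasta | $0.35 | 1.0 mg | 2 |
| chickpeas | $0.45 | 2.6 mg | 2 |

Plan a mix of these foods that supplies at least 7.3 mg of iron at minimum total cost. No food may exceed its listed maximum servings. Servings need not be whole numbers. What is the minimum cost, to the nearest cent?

$2.01

Cost per mg of iron: chickpeas $0.1731, pasta $0.3500, salmon $4.0714.
Take 2 servings of chickpeas: +5.2 mg iron for $0.90 (total $0.90, still need 2.1 mg).
Take 2 servings of pasta: +2.0 mg iron for $0.70 (total $1.60, still need 0.1 mg).
Take 0.1429 servings of salmon: +0.1 mg iron for $0.41 (total $2.01, still need 0.0 mg).
Filling from the cheapest source first is optimal under one linear minimum: $2.01.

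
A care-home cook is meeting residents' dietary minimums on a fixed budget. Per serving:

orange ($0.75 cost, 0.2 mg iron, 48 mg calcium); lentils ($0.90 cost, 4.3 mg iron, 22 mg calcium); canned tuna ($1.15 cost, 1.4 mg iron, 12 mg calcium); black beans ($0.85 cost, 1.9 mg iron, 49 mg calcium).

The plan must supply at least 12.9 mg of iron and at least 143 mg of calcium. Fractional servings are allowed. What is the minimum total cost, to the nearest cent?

$3.59

Two binding constraints pin down two serving amounts, so the optimal mix uses at most two foods. The candidates are each food alone (scaled to the tighter of iron/calcium) and each pair with both constraints tight.
orange only: max(12.9/0.2, 143/48) = 64.5 servings → $48.38.
lentils only: max(12.9/4.3, 143/22) = 6.5 servings → $5.85.
canned tuna only: max(12.9/1.4, 143/12) = 11.92 servings → $13.70.
black beans only: max(12.9/1.9, 143/49) = 6.789 servings → $5.77.
orange + lentils with both tight: 1.639 servings and 2.924 servings → $3.86.
orange + canned tuna with both tight: 0.7006 servings and 9.114 servings → $11.01.
orange + black beans: intersection lies outside the first quadrant.
lentils + canned tuna with both targets exact would need a negative amount; discard.
lentils + black beans with both tight: 2.134 servings and 1.96 servings → $3.59.
canned tuna + black beans with both tight: 7.869 servings and 0.9913 servings → $9.89.
The minimum over all feasible corners is $3.59.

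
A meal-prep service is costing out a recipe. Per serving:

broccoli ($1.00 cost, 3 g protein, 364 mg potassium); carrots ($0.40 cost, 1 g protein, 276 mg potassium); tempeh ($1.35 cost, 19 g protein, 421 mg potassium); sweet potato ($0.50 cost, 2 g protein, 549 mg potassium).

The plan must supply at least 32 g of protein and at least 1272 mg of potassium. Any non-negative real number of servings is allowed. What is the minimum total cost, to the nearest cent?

$2.67

For a min-cost LP with two ≥-constraints, a basic feasible solution has at most two positive variables.
broccoli only: max(32/3, 1272/364) = 10.67 servings → $10.67.
carrots only: max(32/1, 1272/276) = 32 servings → $12.80.
tempeh only: max(32/19, 1272/421) = 3.021 servings → $4.08.
sweet potato only: max(32/2, 1272/549) = 16 servings → $8.00.
broccoli + carrots: the both-tight solution has a negative serving — not a feasible corner.
broccoli + tempeh with both tight: 1.892 servings and 1.385 servings → $3.76.
broccoli + sweet potato: intersection lies outside the first quadrant.
carrots + tempeh with both tight: 2.218 servings and 1.567 servings → $3.00.
carrots + sweet potato: intersection lies outside the first quadrant.
tempeh + sweet potato with both tight: 1.567 servings and 1.115 servings → $2.67.
The minimum over all feasible corners is $2.67.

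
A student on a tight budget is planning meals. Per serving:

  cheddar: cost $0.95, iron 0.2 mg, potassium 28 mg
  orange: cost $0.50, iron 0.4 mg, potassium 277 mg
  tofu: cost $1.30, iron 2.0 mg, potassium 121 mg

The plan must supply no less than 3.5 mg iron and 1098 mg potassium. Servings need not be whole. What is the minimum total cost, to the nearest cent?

At the optimum either one food covers both requirements or two foods hit both targets exactly; no other combination can be cheaper.
cheddar only: max(3.5/0.2, 1098/28) = 39.21 servings → $37.25.
orange only: max(3.5/0.4, 1098/277) = 8.75 servings → $4.38.
tofu only: max(3.5/2.0, 1098/121) = 9.074 servings → $11.80.
cheddar + orange with both tight: 12 servings and 2.751 servings → $12.77.
cheddar + tofu: the both-tight solution has a negative serving — not a feasible corner.
orange + tofu with both tight: 3.506 servings and 1.049 servings → $3.12.
So the least-cost plan costs $3.12.

$3.12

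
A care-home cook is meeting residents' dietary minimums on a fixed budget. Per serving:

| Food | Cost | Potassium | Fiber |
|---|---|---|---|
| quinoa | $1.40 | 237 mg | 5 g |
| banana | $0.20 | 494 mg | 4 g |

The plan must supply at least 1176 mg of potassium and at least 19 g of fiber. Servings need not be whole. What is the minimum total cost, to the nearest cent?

Check every corner: each single food scaled to meet both minima, and each pair solved so both constraints bind.
quinoa only: max(1176/237, 19/5) = 4.962 servings → $6.95.
banana only: max(1176/494, 19/4) = 4.75 servings → $0.95.
quinoa + banana with both tight: 3.076 servings and 0.9047 servings → $4.49.
Cheapest feasible corner: $0.95.

$0.95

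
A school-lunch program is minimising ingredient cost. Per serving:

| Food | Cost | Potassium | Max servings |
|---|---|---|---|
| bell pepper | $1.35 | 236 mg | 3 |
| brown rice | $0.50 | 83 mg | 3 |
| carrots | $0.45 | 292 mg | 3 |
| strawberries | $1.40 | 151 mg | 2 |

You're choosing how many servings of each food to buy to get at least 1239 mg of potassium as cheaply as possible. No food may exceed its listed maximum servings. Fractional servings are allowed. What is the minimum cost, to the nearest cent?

$3.43

Cost per mg of potassium: carrots $0.0015, bell pepper $0.0057, brown rice $0.0060, strawberries $0.0093.
Take 3 servings of carrots: +876.0 mg potassium for $1.35 (total $1.35, still need 363.0 mg).
Take 1.538 servings of bell pepper: +363.0 mg potassium for $2.08 (total $3.43, still need 0.0 mg).
Filling from the cheapest source first is optimal under one linear minimum: $3.43.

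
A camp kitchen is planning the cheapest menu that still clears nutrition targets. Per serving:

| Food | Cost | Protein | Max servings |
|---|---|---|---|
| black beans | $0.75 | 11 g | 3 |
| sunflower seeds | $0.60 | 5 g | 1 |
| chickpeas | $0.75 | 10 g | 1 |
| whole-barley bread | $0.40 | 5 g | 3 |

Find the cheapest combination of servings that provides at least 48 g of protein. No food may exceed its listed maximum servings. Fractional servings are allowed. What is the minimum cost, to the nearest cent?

$3.40

Cost per g of protein: black beans $0.0682, chickpeas $0.0750, whole-barley bread $0.0800, sunflower seeds $0.1200.
Take 3 servings of black beans: +33.0 g protein for $2.25 (total $2.25, still need 15.0 g).
Take 1 serving of chickpeas: +10.0 g protein for $0.75 (total $3.00, still need 5.0 g).
Take 1 serving of whole-barley bread: +5.0 g protein for $0.40 (total $3.40, still need 0.0 g).
Greedy by cheapest-per-g is optimal for a single linear constraint, so the minimum cost is $3.40.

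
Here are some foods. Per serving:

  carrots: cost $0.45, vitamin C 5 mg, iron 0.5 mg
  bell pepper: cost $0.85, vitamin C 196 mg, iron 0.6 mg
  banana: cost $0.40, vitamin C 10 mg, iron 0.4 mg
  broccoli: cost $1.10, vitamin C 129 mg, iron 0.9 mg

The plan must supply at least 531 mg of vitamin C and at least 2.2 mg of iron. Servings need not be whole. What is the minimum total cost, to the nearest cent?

Two binding constraints pin down two serving amounts, so the optimal mix uses at most two foods. The candidates are each food alone (scaled to the tighter of vitamin C/iron) and each pair with both constraints tight.
carrots only: max(531/5, 2.2/0.5) = 106.2 servings → $47.79.
bell pepper only: max(531/196, 2.2/0.6) = 3.667 servings → $3.12.
banana only: max(531/10, 2.2/0.4) = 53.1 servings → $21.24.
broccoli only: max(531/129, 2.2/0.9) = 4.116 servings → $4.53.
carrots + bell pepper with both tight: 1.185 servings and 2.679 servings → $2.81.
carrots + banana: intersection lies outside the first quadrant.
carrots + broccoli with both targets exact would need a negative amount; discard.
bell pepper + banana with both tight: 2.63 servings and 1.555 servings → $2.86.
bell pepper + broccoli with both tight: 1.961 servings and 1.137 servings → $2.92.
banana + broccoli with both targets exact would need a negative amount; discard.
The minimum over all feasible corners is $2.81.

$2.81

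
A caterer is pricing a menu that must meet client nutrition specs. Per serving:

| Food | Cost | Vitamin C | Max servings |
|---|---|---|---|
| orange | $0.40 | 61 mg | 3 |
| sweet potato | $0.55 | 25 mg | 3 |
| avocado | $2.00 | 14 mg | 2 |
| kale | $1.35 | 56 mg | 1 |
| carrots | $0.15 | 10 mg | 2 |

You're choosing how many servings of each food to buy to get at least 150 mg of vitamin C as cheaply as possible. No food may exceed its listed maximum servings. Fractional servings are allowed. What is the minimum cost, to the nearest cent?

$0.98

Cost per mg of vitamin C: orange $0.0066, carrots $0.0150, sweet potato $0.0220, kale $0.0241, avocado $0.1429.
Take 2.459 servings of orange: +150.0 mg vitamin C for $0.98 (total $0.98, still need 0.0 mg).
Filling from the cheapest source first is optimal under one linear minimum: $0.98.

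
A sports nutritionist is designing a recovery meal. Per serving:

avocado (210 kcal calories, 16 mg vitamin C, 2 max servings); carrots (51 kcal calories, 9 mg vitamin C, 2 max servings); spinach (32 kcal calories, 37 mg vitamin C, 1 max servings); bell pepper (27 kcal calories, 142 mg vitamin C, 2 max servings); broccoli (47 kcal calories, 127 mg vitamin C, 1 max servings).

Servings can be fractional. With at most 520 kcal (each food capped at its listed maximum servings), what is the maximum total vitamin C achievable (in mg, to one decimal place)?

Vitamin C per kcal: bell pepper 5.259, broccoli 2.702, spinach 1.156, carrots 0.1765, avocado 0.07619.
Take 2 servings of bell pepper: uses 54 kcal, +284.0 mg vitamin C (running total 284.0 mg).
Take 1 serving of broccoli: uses 47 kcal, +127.0 mg vitamin C (running total 411.0 mg).
Take 1 serving of spinach: uses 32 kcal, +37.0 mg vitamin C (running total 448.0 mg).
Take 2 servings of carrots: uses 102 kcal, +18.0 mg vitamin C (running total 466.0 mg).
Take 1.357 servings of avocado: uses 285 kcal, +21.7 mg vitamin C (running total 487.7 mg).
Filling greedily by vitamin C-per-kcal is optimal for one linear limit, giving 487.7 mg.

487.7 mg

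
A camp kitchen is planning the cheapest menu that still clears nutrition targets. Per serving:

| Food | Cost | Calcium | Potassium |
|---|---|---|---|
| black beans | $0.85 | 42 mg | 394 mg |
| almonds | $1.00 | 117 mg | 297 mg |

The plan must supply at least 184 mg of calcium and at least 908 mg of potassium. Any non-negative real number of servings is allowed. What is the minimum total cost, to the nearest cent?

$2.33

At the optimum either one food covers both requirements or two foods hit both targets exactly; no other combination can be cheaper.
black beans only: max(184/42, 908/394) = 4.381 servings → $3.72.
almonds only: max(184/117, 908/297) = 3.057 servings → $3.06.
black beans + almonds with both tight: 1.534 servings and 1.022 servings → $2.33.
Cheapest feasible corner: $2.33.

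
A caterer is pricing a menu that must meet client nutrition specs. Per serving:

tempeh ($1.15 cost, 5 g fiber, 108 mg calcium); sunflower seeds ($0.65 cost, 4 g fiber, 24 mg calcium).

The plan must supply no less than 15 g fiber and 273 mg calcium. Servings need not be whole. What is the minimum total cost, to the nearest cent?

tempeh only: max(15/5, 273/108) = 3 servings → $3.45.
sunflower seeds only: max(15/4, 273/24) = 11.38 servings → $7.39.
tempeh + sunflower seeds with both tight: 2.346 servings and 0.8173 servings → $3.23.
Cheapest feasible corner: $3.23.

$3.23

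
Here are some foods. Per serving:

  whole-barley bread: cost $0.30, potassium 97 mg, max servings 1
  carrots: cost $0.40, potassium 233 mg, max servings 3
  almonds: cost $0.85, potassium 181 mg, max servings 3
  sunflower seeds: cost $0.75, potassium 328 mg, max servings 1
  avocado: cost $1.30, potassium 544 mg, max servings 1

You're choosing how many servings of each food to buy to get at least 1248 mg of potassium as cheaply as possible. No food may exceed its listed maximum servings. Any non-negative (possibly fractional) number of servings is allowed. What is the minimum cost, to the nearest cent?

Cost per mg of potassium: carrots $0.0017, sunflower seeds $0.0023, avocado $0.0024, whole-barley bread $0.0031, almonds $0.0047.
Take 3 servings of carrots: +699.0 mg potassium for $1.20 (total $1.20, still need 549.0 mg).
Take 1 serving of sunflower seeds: +328.0 mg potassium for $0.75 (total $1.95, still need 221.0 mg).
Take 0.4062 servings of avocado: +221.0 mg potassium for $0.53 (total $2.48, still need 0.0 mg).
Greedy by cheapest-per-mg is optimal for a single linear constraint, so the minimum cost is $2.48.

$2.48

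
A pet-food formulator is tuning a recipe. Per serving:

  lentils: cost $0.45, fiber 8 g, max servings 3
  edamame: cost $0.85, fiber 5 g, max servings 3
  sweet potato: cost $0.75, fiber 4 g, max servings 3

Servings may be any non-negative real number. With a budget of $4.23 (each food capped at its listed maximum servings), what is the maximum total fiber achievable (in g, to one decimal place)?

Fiber per dollar: lentils 17.78, edamame 5.882, sweet potato 5.333.
Take 3 servings of lentils: spends $1.35, +24.0 g fiber (running total 24.0 g).
Take 3 servings of edamame: spends $2.55, +15.0 g fiber (running total 39.0 g).
Take 0.44 servings of sweet potato: spends $0.33, +1.8 g fiber (running total 40.8 g).
Filling greedily by fiber-per-dollar is optimal for one linear limit, giving 40.8 g.

40.8 g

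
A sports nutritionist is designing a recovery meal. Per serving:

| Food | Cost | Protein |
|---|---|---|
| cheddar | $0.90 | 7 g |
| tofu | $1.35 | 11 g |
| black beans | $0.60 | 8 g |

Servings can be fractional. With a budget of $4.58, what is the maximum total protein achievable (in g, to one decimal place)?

61.1 g

Protein per dollar: black beans 13.33, tofu 8.148, cheddar 7.778.
With no serving limits, spend the whole cost allowance on black beans: $4.58 / $0.60 × 8 g = 61.1 g.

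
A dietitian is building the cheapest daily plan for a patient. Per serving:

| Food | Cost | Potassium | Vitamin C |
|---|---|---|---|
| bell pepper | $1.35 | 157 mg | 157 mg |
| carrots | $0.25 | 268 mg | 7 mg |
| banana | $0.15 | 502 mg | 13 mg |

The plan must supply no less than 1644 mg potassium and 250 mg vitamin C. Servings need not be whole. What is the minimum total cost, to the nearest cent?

The cheapest plan sits at a corner of the feasible region — with two constraints it uses at most two foods.
bell pepper only: max(1644/157, 250/157) = 10.47 servings → $14.14.
carrots only: max(1644/268, 250/7) = 35.71 servings → $8.93.
banana only: max(1644/502, 250/13) = 19.23 servings → $2.88.
bell pepper + carrots with both tight: 1.354 servings and 5.341 servings → $3.16.
bell pepper + banana with both tight: 1.356 servings and 2.851 servings → $2.26.
carrots + banana with both targets exact would need a negative amount; discard.
The minimum over all feasible corners is $2.26.

$2.26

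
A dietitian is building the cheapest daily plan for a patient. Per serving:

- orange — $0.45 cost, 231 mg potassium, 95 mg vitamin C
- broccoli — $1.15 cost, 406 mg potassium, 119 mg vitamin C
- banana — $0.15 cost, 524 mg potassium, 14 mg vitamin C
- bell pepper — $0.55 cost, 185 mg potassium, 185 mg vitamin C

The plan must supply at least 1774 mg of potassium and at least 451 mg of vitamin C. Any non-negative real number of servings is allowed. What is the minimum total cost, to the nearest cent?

This is a tiny linear program; its minimum lies at a vertex of the feasible set. List the vertices and price them.
orange only: max(1774/231, 451/95) = 7.68 servings → $3.46.
broccoli only: max(1774/406, 451/119) = 4.369 servings → $5.02.
banana only: max(1774/524, 451/14) = 32.21 servings → $4.83.
bell pepper only: max(1774/185, 451/185) = 9.589 servings → $5.27.
orange + broccoli with both targets exact would need a negative amount; discard.
orange + banana with both tight: 4.544 servings and 1.382 servings → $2.25.
orange + bell pepper: the both-tight solution has a negative serving — not a feasible corner.
broccoli + banana with both tight: 3.732 servings and 0.4941 servings → $4.37.
broccoli + bell pepper: the both-tight solution has a negative serving — not a feasible corner.
banana + bell pepper with both tight: 2.594 servings and 2.242 servings → $1.62.
The minimum over all feasible corners is $1.62.

$1.62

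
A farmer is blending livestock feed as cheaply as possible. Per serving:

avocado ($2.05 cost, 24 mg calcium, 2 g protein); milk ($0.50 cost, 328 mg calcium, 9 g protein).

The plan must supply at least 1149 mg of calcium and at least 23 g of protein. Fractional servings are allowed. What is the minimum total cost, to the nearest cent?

Minimising a linear cost over {calcium ≥ 1149, protein ≥ 23, servings ≥ 0} — the optimum is at a vertex, using one or two foods.
avocado only: max(1149/24, 23/2) = 47.88 servings → $98.14.
milk only: max(1149/328, 23/9) = 3.503 servings → $1.75.
avocado + milk: intersection lies outside the first quadrant.
The minimum over all feasible corners is $1.75.

$1.75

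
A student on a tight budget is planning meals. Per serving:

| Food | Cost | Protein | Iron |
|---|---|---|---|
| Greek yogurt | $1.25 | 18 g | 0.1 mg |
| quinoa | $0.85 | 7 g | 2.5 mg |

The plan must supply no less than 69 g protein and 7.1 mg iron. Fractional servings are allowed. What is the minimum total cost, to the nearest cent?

$5.78

Greek yogurt only: max(69/18, 7.1/0.1) = 71 servings → $88.75.
quinoa only: max(69/7, 7.1/2.5) = 9.857 servings → $8.38.
Greek yogurt + quinoa with both tight: 2.772 servings and 2.729 servings → $5.78.
Cheapest feasible corner: $5.78.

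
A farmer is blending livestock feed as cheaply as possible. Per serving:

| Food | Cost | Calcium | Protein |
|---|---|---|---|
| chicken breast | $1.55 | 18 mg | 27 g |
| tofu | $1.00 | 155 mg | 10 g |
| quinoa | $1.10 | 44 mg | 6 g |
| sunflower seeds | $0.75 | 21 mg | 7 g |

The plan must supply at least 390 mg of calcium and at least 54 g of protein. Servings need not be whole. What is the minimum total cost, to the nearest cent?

A basic optimal solution has at most two foods positive. Try each food alone and each pair with both targets met exactly.
chicken breast only: max(390/18, 54/27) = 21.67 servings → $33.58.
tofu only: max(390/155, 54/10) = 5.4 servings → $5.40.
quinoa only: max(390/44, 54/6) = 9 servings → $9.90.
sunflower seeds only: max(390/21, 54/7) = 18.57 servings → $13.93.
chicken breast + tofu with both tight: 1.116 servings and 2.387 servings → $4.12.
chicken breast + quinoa with both tight: 0.03333 servings and 8.85 servings → $9.79.
chicken breast + sunflower seeds with both targets exact would need a negative amount; discard.
tofu + quinoa with both targets exact would need a negative amount; discard.
tofu + sunflower seeds with both tight: 1.824 servings and 5.109 servings → $5.66.
quinoa + sunflower seeds with both tight: 8.769 servings and 0.1978 servings → $9.79.
The minimum over all feasible corners is $4.12.

$4.12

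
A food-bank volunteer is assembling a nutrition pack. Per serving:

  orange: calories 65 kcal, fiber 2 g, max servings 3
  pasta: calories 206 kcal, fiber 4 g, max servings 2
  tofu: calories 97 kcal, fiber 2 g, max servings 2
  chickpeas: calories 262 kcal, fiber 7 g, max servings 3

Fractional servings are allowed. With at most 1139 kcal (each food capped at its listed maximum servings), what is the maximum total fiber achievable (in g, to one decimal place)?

Fiber per kcal: orange 0.03077, chickpeas 0.02672, tofu 0.02062, pasta 0.01942.
Take 3 servings of orange: uses 195 kcal, +6.0 g fiber (running total 6.0 g).
Take 3 servings of chickpeas: uses 786 kcal, +21.0 g fiber (running total 27.0 g).
Take 1.629 servings of tofu: uses 158 kcal, +3.3 g fiber (running total 30.3 g).
Filling greedily by fiber-per-kcal is optimal for one linear limit, giving 30.3 g.

30.3 g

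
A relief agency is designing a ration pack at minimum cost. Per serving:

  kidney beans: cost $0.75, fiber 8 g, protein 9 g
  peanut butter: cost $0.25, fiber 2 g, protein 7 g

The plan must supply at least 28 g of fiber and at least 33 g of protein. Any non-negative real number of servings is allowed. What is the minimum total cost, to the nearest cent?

At the optimum either one food covers both requirements or two foods hit both targets exactly; no other combination can be cheaper.
kidney beans only: max(28/8, 33/9) = 3.667 servings → $2.75.
peanut butter only: max(28/2, 33/7) = 14 servings → $3.50.
kidney beans + peanut butter with both tight: 3.421 servings and 0.3158 servings → $2.64.
The minimum over all feasible corners is $2.64.

$2.64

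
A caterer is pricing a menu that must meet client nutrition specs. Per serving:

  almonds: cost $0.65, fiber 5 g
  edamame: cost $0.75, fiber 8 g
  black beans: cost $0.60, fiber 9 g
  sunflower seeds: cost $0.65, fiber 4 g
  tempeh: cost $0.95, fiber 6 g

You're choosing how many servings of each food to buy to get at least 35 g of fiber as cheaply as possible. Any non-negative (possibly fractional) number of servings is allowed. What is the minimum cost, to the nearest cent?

$2.33

Cost per g of fiber: black beans $0.0667, edamame $0.0938, almonds $0.1300, tempeh $0.1583, sunflower seeds $0.1625.
With no serving limits, use only black beans: 35 g / 9 g = 3.889 servings × $0.60 = $2.33.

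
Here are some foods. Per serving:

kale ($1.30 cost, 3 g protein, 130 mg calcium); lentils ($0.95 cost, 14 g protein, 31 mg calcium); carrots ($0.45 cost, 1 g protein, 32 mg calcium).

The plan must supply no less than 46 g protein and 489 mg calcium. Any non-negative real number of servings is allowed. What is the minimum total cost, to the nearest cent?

kale only: max(46/3, 489/130) = 15.33 servings → $19.93.
lentils only: max(46/14, 489/31) = 15.77 servings → $14.99.
carrots only: max(46/1, 489/32) = 46 servings → $20.70.
kale + lentils with both tight: 3.138 servings and 2.613 servings → $6.56.
kale + carrots: intersection lies outside the first quadrant.
lentils + carrots with both tight: 2.357 servings and 13 servings → $8.09.
So the least-cost plan costs $6.56.

$6.56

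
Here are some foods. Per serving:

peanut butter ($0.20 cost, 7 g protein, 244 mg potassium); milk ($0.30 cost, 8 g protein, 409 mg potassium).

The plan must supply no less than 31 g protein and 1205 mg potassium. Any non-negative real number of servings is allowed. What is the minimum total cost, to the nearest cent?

The cheapest plan sits at a corner of the feasible region — with two constraints it uses at most two foods.
peanut butter only: max(31/7, 1205/244) = 4.939 servings → $0.99.
milk only: max(31/8, 1205/409) = 3.875 servings → $1.16.
peanut butter + milk with both tight: 3.336 servings and 0.9561 servings → $0.95.
Cheapest feasible corner: $0.95.

$0.95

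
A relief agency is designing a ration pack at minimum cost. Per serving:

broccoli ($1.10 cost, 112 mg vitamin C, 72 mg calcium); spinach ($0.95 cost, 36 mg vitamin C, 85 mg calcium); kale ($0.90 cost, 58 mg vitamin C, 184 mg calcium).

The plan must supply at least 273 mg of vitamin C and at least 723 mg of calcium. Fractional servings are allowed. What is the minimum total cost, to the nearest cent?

$3.91

broccoli only: max(273/112, 723/72) = 10.04 servings → $11.05.
spinach only: max(273/36, 723/85) = 8.506 servings → $8.08.
kale only: max(273/58, 723/184) = 4.707 servings → $4.24.
broccoli + spinach: intersection lies outside the first quadrant.
broccoli + kale with both tight: 0.505 servings and 3.732 servings → $3.91.
spinach + kale with both tight: 4.898 servings and 1.666 servings → $6.15.
The minimum over all feasible corners is $3.91.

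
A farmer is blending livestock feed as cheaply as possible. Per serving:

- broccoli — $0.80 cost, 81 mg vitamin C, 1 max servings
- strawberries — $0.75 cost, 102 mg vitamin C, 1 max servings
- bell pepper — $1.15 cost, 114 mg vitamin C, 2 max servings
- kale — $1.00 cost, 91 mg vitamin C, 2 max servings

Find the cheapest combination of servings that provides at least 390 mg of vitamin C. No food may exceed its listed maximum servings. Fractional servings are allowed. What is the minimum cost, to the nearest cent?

$3.64

Cost per mg of vitamin C: strawberries $0.0074, broccoli $0.0099, bell pepper $0.0101, kale $0.0110.
Take 1 serving of strawberries: +102.0 mg vitamin C for $0.75 (total $0.75, still need 288.0 mg).
Take 1 serving of broccoli: +81.0 mg vitamin C for $0.80 (total $1.55, still need 207.0 mg).
Take 1.816 servings of bell pepper: +207.0 mg vitamin C for $2.09 (total $3.64, still need 0.0 mg).
Filling from the cheapest source first is optimal under one linear minimum: $3.64.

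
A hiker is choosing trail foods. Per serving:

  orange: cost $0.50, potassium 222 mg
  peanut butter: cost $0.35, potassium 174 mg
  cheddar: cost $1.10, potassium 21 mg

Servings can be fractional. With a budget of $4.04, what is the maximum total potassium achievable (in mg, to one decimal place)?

2008.5 mg

Potassium per dollar: peanut butter 497.1, orange 444, cheddar 19.09.
With no serving limits, spend the whole cost allowance on peanut butter: $4.04 / $0.35 × 174 mg = 2008.5 mg.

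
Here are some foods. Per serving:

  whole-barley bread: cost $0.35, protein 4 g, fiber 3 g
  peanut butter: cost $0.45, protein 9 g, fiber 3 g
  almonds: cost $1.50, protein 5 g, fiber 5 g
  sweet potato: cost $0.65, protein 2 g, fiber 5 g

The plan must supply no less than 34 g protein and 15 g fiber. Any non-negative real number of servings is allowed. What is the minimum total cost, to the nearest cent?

$2.03

A basic optimal solution has at most two foods positive. Try each food alone and each pair with both targets met exactly.
whole-barley bread only: max(34/4, 15/3) = 8.5 servings → $2.98.
peanut butter only: max(34/9, 15/3) = 5 servings → $2.25.
almonds only: max(34/5, 15/5) = 6.8 servings → $10.20.
sweet potato only: max(34/2, 15/5) = 17 servings → $11.05.
whole-barley bread + peanut butter with both tight: 2.2 servings and 2.8 servings → $2.03.
whole-barley bread + almonds with both targets exact would need a negative amount; discard.
whole-barley bread + sweet potato with both targets exact would need a negative amount; discard.
peanut butter + almonds with both tight: 3.167 servings and 1.1 servings → $3.08.
peanut butter + sweet potato with both tight: 3.59 servings and 0.8462 servings → $2.17.
almonds + sweet potato with both targets exact would need a negative amount; discard.
The minimum over all feasible corners is $2.03.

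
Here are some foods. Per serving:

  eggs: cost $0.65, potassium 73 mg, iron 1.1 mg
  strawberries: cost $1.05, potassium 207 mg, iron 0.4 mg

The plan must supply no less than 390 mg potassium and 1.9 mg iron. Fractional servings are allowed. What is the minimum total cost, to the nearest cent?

$2.31

For a min-cost LP with two ≥-constraints, a basic feasible solution has at most two positive variables.
eggs only: max(390/73, 1.9/1.1) = 5.342 servings → $3.47.
strawberries only: max(390/207, 1.9/0.4) = 4.75 servings → $4.99.
eggs + strawberries with both tight: 1.195 servings and 1.462 servings → $2.31.
The minimum over all feasible corners is $2.31.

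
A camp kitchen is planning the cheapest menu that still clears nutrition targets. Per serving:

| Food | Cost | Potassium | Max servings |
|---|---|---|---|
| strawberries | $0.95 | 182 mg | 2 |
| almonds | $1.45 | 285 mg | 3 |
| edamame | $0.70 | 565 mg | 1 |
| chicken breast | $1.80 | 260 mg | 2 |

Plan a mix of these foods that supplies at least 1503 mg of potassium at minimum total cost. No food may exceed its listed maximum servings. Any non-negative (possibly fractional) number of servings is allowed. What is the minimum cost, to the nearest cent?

$5.48

Cost per mg of potassium: edamame $0.0012, almonds $0.0051, strawberries $0.0052, chicken breast $0.0069.
Take 1 serving of edamame: +565.0 mg potassium for $0.70 (total $0.70, still need 938.0 mg).
Take 3 servings of almonds: +855.0 mg potassium for $4.35 (total $5.05, still need 83.0 mg).
Take 0.456 servings of strawberries: +83.0 mg potassium for $0.43 (total $5.48, still need 0.0 mg).
Greedy by cheapest-per-mg is optimal for a single linear constraint, so the minimum cost is $5.48.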